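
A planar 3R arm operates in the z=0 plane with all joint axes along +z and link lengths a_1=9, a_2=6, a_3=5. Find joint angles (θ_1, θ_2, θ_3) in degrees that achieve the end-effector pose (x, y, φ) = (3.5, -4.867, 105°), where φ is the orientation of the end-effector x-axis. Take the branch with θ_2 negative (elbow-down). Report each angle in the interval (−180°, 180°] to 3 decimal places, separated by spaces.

-30.003 -89.996 -135.001

wrist centre = target − a_3·(cos φ, sin φ) = (4.7941, -9.6966)
cos θ_2 = (117.0080−9²−6²)/(2·9·6) = 0.0001; θ_2 = -89.9958° (elbow-down)
β = atan2(-9.6966,4.7941) = -63.6918°; ψ = atan2(-6.0000,9.0004) = -33.6888°
θ_1 = β − ψ = -30.0031°
θ_3 = φ − θ_1 − θ_2 = -135.0012° (wrapped to (-180°,180°])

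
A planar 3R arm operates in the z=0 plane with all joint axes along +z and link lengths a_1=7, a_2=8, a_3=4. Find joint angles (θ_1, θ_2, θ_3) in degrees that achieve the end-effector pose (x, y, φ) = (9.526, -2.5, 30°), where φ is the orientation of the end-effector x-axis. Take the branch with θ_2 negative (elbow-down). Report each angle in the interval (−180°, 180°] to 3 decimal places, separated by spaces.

wrist centre = target − a_3·(cos φ, sin φ) = (6.0619, -4.5000)
cos θ_2 = (56.9966−7²−8²)/(2·7·8) = -0.5000; θ_2 = -120.0020° (elbow-down)
β = atan2(-4.5000,6.0619) = -36.5880°; ψ = atan2(-6.9281,2.9998) = -66.5880°
θ_1 = β − ψ = 30.0000°
θ_3 = φ − θ_1 − θ_2 = 120.0020° (wrapped to (-180°,180°])

30.000 -120.002 120.002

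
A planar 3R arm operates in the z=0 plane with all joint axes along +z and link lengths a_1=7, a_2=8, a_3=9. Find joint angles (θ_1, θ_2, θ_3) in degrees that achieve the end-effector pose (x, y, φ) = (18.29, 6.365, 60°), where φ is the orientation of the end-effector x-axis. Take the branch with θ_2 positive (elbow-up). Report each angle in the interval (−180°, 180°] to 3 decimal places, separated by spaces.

-29.995 44.992 45.003

wrist centre = target − a_3·(cos φ, sin φ) = (13.7900, -1.4292)
cos θ_2 = (192.2068−7²−8²)/(2·7·8) = 0.7072; θ_2 = 44.9922° (elbow-up)
β = atan2(-1.4292,13.7900) = -5.9171°; ψ = atan2(5.6561,12.6576) = 24.0776°
θ_1 = β − ψ = -29.9947°
θ_3 = φ − θ_1 − θ_2 = 45.0025° (wrapped to (-180°,180°])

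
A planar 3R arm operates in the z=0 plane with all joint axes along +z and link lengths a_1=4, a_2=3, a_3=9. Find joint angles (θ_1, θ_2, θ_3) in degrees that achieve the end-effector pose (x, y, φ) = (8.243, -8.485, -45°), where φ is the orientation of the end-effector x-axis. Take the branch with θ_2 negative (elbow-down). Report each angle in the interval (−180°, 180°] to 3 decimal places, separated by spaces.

wrist centre = target − a_3·(cos φ, sin φ) = (1.8790, -2.1210)
cos θ_2 = (8.0296−4²−3²)/(2·4·3) = -0.7071; θ_2 = -134.9995° (elbow-down)
β = atan2(-2.1210,1.8790) = -48.4621°; ψ = atan2(-2.1213,1.8787) = -48.4713°
θ_1 = β − ψ = 0.0092°
θ_3 = φ − θ_1 − θ_2 = 89.9903° (wrapped to (-180°,180°])

0.009 -134.999 89.990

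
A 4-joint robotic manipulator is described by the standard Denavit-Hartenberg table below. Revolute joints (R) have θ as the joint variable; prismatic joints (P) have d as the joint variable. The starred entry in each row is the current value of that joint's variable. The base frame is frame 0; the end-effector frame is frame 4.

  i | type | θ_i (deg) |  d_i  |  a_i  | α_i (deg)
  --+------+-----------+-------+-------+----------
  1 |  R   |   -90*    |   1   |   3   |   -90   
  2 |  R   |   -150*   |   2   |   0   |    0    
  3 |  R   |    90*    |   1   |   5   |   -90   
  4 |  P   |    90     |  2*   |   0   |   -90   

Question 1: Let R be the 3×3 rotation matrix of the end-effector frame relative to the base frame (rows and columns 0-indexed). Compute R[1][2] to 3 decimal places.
0.500

End-effector z-axis (col 2 of R) = (-0.0000,0.5000,-0.8660)
R[1][2] = 0.5000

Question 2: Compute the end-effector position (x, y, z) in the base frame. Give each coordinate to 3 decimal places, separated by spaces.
after link 1: o_1 = (0.0000, -3.0000, 1.0000)
after link 2: o_2 = (2.0000, -3.0000, 1.0000)
after link 3: o_3 = (3.0000, -5.5000, 5.3301)
after link 4: o_4 = (3.0000, -7.2321, 4.3301)

3.000 -7.232 4.330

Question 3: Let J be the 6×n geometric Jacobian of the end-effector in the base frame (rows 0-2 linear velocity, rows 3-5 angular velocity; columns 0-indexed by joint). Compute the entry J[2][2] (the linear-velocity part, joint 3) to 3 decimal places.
-4.232

axis z_2 = (1.0000,0.0000,0.0000); lever o_n−o_2 = (1.0000,-4.2321,3.3301)
cross product → J_v[:, 2] = (0.0000,-3.3301,-4.2321)
J_ω[:, 2] = z_2
entry J[2][2] = -4.2321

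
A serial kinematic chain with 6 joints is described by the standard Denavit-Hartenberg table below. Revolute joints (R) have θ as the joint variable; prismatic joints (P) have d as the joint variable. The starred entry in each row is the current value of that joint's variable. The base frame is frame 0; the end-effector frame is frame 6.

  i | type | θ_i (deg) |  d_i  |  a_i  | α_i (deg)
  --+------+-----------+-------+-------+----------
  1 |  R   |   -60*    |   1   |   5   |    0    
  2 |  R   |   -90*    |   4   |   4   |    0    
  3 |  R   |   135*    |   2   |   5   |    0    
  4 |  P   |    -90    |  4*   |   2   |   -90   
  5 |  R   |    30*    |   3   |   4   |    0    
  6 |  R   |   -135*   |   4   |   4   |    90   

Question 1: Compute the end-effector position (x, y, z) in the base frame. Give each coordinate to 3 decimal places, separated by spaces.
9.481 -13.714 12.864

after link 1: o_1 = (2.5000, -4.3301, 1.0000)
after link 2: o_2 = (-0.9641, -6.3301, 5.0000)
after link 3: o_3 = (3.8655, -7.6242, 7.0000)
after link 4: o_4 = (3.3479, -9.5561, 11.0000)
after link 5: o_5 = (5.3491, -13.6786, 9.0000)
after link 6: o_6 = (9.4807, -13.7139, 12.8637)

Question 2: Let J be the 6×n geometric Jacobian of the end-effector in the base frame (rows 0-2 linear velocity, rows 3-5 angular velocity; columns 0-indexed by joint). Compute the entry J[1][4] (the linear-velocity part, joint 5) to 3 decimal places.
-1.800

axis z_4 = (0.9659,-0.2588,0.0000); lever o_n−o_4 = (6.1329,-4.1578,1.8637)
cross product → J_v[:, 4] = (-0.4824,-1.8002,-2.4288)
J_ω[:, 4] = z_4
entry J[1][4] = -1.8002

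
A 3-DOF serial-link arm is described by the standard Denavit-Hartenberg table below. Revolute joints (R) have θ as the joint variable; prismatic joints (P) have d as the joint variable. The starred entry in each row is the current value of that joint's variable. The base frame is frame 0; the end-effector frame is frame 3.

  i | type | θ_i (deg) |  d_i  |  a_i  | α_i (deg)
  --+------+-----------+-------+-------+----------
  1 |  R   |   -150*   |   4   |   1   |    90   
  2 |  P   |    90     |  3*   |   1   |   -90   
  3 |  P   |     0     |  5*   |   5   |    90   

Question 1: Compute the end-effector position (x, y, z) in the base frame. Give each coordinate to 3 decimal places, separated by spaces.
after link 1: o_1 = (-0.8660, -0.5000, 4.0000)
after link 2: o_2 = (-2.3660, 2.0981, 5.0000)
after link 3: o_3 = (1.9641, 4.5981, 10.0000)

1.964 4.598 10.000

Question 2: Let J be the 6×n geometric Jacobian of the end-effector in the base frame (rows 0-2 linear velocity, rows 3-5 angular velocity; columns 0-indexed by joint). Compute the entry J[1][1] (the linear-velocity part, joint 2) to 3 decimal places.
prismatic axis z_1 = (-0.5000,0.8660,0.0000)
J_v[:, 1] = z_1; J_ω[:, 1] = (0,0,0)
entry J[1][1] = 0.8660

0.866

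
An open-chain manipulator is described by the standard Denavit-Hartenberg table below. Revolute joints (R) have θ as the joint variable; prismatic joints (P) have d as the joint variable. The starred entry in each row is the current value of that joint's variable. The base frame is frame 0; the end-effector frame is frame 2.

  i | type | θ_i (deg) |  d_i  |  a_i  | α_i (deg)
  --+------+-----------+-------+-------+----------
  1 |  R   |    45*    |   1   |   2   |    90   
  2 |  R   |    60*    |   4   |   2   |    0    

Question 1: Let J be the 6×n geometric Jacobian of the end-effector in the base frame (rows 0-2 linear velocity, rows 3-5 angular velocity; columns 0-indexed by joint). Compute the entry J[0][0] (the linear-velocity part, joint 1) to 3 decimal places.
0.707

axis z_0 = ẑ; lever o_n−o_0 = (4.9497,-0.7071,2.7321)
cross product → J_v[:, 0] = (0.7071,4.9497,-0.0000)
J_ω[:, 0] = z_0
entry J[0][0] = 0.7071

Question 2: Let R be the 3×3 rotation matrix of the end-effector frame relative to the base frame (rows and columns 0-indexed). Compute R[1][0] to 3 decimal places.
End-effector x-axis (col 0 of R) = (0.3536,0.3536,0.8660)
R[1][0] = 0.3536

0.354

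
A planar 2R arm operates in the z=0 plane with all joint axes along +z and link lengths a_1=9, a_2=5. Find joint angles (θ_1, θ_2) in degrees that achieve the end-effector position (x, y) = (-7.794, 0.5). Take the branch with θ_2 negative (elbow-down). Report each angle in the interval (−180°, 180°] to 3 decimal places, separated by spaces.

cos θ_2 = (60.9964−9²−5²)/(2·9·5) = -0.5000; θ_2 = -120.0026° (elbow-down)
β = atan2(0.5000,-7.7940) = 176.3294°; ψ = atan2(-4.3300,6.4998) = -33.6706°
θ_1 = β − ψ = 210.0000°

-150.000 -120.003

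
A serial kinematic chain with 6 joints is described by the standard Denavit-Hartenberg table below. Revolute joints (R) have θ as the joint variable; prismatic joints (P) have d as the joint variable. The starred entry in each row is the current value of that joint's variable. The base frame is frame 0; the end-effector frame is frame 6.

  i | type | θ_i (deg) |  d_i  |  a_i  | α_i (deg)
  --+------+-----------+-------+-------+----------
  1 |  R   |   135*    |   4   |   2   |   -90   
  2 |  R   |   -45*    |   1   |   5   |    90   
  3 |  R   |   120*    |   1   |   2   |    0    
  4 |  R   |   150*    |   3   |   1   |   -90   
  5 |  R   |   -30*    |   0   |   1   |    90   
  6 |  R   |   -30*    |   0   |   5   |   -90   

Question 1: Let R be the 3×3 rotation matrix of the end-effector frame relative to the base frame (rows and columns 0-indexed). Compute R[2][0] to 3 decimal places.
-0.047

End-effector x-axis (col 0 of R) = (0.9968,0.0638,-0.0474)
R[2][0] = -0.0474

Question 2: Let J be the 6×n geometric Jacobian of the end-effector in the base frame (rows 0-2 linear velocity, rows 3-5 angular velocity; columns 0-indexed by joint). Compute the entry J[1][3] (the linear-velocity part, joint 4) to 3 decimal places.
axis z_3 = (0.5000,-0.5000,0.7071); lever o_n−o_3 = (8.0537,-0.1114,2.2380)
cross product → J_v[:, 3] = (-1.0402,4.5758,3.9711)
J_ω[:, 3] = z_3
entry J[1][3] = 4.5758

4.576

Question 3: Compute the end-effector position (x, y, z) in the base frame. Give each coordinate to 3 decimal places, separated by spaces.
3.208 0.871 9.774

after link 1: o_1 = (-1.4142, 1.4142, 4.0000)
after link 2: o_2 = (-4.6213, 3.2071, 7.5355)
after link 3: o_3 = (-4.8461, 0.9824, 7.5355)
after link 4: o_4 = (-2.6390, 0.1895, 9.6569)
after link 5: o_5 = (-1.7766, 0.5518, 10.0104)
after link 6: o_6 = (3.2076, 0.8710, 9.7736)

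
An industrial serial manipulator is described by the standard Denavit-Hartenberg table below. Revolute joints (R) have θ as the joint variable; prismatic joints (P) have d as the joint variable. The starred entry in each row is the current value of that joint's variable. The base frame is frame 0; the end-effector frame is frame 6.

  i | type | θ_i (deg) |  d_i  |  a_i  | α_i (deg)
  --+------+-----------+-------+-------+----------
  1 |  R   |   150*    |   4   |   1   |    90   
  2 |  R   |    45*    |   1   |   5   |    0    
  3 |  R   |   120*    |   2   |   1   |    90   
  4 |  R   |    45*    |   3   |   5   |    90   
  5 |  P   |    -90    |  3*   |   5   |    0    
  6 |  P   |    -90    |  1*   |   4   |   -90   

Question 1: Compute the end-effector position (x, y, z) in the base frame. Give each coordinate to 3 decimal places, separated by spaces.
after link 1: o_1 = (-0.8660, 0.5000, 4.0000)
after link 2: o_2 = (-3.4279, 3.1338, 7.5355)
after link 3: o_3 = (-1.5914, 4.3829, 7.7944)
after link 4: o_4 = (2.4615, 6.1254, 11.6072)
after link 5: o_5 = (4.2961, 2.6168, 7.3266)
after link 6: o_6 = (0.7538, 0.5794, 6.7776)

0.754 0.579 6.778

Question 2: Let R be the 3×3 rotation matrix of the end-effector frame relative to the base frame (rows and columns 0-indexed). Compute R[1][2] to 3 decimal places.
-0.129

End-effector z-axis (col 2 of R) = (0.2241,-0.1294,-0.9659)
R[1][2] = -0.1294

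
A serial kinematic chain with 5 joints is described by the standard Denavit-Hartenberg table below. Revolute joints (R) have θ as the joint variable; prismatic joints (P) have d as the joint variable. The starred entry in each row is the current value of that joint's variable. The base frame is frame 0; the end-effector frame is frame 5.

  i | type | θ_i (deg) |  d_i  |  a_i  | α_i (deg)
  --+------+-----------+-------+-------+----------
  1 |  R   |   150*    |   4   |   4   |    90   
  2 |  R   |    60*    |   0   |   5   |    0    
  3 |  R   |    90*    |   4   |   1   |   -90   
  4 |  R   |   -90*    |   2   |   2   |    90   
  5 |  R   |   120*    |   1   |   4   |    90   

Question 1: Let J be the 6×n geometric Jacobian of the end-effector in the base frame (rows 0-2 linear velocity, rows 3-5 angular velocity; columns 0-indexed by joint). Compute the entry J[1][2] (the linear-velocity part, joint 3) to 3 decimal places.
axis z_2 = (0.5000,0.8660,0.0000); lever o_n−o_2 = (4.3660,2.0981,-4.7321)
cross product → J_v[:, 2] = (-4.0981,2.3660,-2.7321)
J_ω[:, 2] = z_2
entry J[1][2] = 2.3660

2.366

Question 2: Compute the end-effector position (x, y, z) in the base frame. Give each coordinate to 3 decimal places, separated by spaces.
after link 1: o_1 = (-3.4641, 2.0000, 4.0000)
after link 2: o_2 = (-5.6292, 3.2500, 8.3301)
after link 3: o_3 = (-2.8792, 6.2811, 8.8301)
after link 4: o_4 = (-1.0131, 7.5131, 7.0981)
after link 5: o_5 = (-1.2631, 5.3481, 3.5981)

-1.263 5.348 3.598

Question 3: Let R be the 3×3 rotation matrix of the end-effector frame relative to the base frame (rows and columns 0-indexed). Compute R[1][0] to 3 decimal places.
-0.650

End-effector x-axis (col 0 of R) = (0.1250,-0.6495,-0.7500)
R[1][0] = -0.6495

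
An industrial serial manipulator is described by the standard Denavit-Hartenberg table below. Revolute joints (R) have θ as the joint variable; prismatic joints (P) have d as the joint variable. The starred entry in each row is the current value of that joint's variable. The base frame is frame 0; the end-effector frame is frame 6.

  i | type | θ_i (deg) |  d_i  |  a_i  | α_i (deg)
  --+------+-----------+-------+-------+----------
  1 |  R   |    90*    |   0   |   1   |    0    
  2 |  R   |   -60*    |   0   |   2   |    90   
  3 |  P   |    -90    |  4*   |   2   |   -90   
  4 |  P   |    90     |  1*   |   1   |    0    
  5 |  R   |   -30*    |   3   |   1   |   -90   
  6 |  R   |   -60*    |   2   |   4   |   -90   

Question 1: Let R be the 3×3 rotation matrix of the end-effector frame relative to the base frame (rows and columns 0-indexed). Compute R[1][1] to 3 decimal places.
End-effector y-axis (col 1 of R) = (0.2500,-0.4330,-0.8660)
R[1][1] = -0.4330

-0.433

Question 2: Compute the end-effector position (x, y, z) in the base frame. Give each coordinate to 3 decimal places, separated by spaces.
after link 1: o_1 = (0.0000, 1.0000, 0.0000)
after link 2: o_2 = (1.7321, 2.0000, 0.0000)
after link 3: o_3 = (3.7321, -1.4641, -2.0000)
after link 4: o_4 = (4.0981, -0.0981, -2.0000)
after link 5: o_5 = (6.2631, 2.1519, -2.5000)
after link 6: o_6 = (7.8971, 6.2500, -1.7679)

7.897 6.250 -1.768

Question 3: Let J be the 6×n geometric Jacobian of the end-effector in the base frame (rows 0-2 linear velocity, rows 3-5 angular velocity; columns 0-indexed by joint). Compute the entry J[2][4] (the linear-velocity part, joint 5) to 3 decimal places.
3.598

axis z_4 = (0.8660,0.5000,0.0000); lever o_n−o_4 = (3.7990,6.3481,0.2321)
cross product → J_v[:, 4] = (0.1160,-0.2010,3.5981)
J_ω[:, 4] = z_4
entry J[2][4] = 3.5981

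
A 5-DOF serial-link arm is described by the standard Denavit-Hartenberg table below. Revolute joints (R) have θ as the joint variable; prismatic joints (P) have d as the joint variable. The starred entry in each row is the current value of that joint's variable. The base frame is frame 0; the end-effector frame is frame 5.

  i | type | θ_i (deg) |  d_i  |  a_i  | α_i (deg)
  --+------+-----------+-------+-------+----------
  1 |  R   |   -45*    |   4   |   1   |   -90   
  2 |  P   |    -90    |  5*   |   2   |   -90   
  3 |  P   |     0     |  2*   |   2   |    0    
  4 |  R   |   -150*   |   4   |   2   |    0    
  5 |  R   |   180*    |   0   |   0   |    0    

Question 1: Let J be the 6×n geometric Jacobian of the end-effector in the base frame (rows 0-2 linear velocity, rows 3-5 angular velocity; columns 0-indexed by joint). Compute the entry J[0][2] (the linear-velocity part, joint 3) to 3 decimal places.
0.707

prismatic axis z_2 = (0.7071,-0.7071,-0.0000)
J_v[:, 2] = z_2; J_ω[:, 2] = (0,0,0)
entry J[0][2] = 0.7071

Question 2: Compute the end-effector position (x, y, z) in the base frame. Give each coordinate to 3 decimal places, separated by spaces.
after link 1: o_1 = (0.7071, -0.7071, 4.0000)
after link 2: o_2 = (4.2426, 2.8284, 6.0000)
after link 3: o_3 = (5.6569, 1.4142, 8.0000)
after link 4: o_4 = (9.1924, -0.7071, 6.2679)
after link 5: o_5 = (9.1924, -0.7071, 6.2679)

9.192 -0.707 6.268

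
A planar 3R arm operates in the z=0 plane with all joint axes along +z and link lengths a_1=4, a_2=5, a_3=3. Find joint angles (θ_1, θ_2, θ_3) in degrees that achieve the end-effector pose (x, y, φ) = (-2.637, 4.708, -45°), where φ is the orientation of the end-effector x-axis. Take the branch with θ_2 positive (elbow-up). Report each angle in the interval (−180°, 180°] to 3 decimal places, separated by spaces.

99.728 45.006 170.266

wrist centre = target − a_3·(cos φ, sin φ) = (-4.7583, 6.8293)
cos θ_2 = (69.2812−4²−5²)/(2·4·5) = 0.7070; θ_2 = 45.0062° (elbow-up)
β = atan2(6.8293,-4.7583) = 124.8668°; ψ = atan2(3.5359,7.5352) = 25.1386°
θ_1 = β − ψ = 99.7282°
θ_3 = φ − θ_1 − θ_2 = 170.2656° (wrapped to (-180°,180°])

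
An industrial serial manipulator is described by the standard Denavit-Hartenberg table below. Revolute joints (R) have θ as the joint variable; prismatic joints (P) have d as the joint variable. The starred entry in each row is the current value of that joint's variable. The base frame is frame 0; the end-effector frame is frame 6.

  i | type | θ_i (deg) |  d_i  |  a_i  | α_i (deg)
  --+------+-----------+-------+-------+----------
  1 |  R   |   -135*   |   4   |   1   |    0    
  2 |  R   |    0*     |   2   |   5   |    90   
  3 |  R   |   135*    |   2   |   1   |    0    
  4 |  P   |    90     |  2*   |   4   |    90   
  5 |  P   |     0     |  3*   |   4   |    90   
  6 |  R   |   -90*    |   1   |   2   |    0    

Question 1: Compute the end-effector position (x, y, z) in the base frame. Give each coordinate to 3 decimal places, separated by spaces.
-1.364 2.879 1.757

after link 1: o_1 = (-0.7071, -0.7071, 4.0000)
after link 2: o_2 = (-4.2426, -4.2426, 6.0000)
after link 3: o_3 = (-5.1569, -2.3284, 6.7071)
after link 4: o_4 = (-4.5711, 1.0858, 3.8787)
after link 5: o_5 = (-1.0711, 4.5858, 3.1716)
after link 6: o_6 = (-1.3640, 2.8787, 1.7574)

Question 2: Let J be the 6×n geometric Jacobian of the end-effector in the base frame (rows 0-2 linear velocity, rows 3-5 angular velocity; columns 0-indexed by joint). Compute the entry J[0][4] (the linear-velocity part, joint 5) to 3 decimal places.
0.500

prismatic axis z_4 = (0.5000,0.5000,0.7071)
J_v[:, 4] = z_4; J_ω[:, 4] = (0,0,0)
entry J[0][4] = 0.5000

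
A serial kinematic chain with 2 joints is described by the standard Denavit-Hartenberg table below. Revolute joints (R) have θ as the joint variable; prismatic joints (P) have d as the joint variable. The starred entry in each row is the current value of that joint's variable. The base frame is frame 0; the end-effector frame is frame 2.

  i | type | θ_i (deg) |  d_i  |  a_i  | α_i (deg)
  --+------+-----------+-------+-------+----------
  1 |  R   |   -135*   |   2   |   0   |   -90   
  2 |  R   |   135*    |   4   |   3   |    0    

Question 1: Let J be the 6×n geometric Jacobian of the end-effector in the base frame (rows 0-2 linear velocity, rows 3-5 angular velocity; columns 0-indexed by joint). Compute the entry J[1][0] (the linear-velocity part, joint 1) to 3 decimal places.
axis z_0 = ẑ; lever o_n−o_0 = (4.3284,-1.3284,-0.1213)
cross product → J_v[:, 0] = (1.3284,4.3284,-0.0000)
J_ω[:, 0] = z_0
entry J[1][0] = 4.3284

4.328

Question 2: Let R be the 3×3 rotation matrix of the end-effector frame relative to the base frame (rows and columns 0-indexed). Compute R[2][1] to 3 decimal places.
0.707

End-effector y-axis (col 1 of R) = (0.5000,0.5000,0.7071)
R[2][1] = 0.7071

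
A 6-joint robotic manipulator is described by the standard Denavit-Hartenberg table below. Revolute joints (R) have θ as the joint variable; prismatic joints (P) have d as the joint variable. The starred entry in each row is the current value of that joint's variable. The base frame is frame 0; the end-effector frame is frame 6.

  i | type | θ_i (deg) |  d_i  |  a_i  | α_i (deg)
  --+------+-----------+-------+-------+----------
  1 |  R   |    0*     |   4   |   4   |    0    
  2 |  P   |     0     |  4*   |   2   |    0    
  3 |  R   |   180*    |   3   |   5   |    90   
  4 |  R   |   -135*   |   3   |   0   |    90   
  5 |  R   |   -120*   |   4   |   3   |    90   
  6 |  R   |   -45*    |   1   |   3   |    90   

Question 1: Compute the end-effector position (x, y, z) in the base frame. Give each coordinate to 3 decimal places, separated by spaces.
-0.095 -0.935 14.751

after link 1: o_1 = (4.0000, 0.0000, 4.0000)
after link 2: o_2 = (6.0000, 0.0000, 8.0000)
after link 3: o_3 = (1.0000, 0.0000, 11.0000)
after link 4: o_4 = (1.0000, 3.0000, 11.0000)
after link 5: o_5 = (2.7678, 0.4019, 14.8891)
after link 6: o_6 = (-0.0946, -0.9352, 14.7515)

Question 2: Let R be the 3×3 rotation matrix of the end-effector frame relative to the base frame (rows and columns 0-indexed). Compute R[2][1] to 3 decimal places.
End-effector y-axis (col 1 of R) = (-0.6124,0.5000,0.6124)
R[2][1] = 0.6124

0.612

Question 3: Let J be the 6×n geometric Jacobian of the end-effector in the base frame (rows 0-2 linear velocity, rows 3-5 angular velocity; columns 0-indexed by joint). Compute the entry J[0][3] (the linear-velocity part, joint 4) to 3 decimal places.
3.751

axis z_3 = (0.0000,1.0000,0.0000); lever o_n−o_3 = (-1.0946,-0.9352,3.7515)
cross product → J_v[:, 3] = (3.7515,-0.0000,1.0946)
J_ω[:, 3] = z_3
entry J[0][3] = 3.7515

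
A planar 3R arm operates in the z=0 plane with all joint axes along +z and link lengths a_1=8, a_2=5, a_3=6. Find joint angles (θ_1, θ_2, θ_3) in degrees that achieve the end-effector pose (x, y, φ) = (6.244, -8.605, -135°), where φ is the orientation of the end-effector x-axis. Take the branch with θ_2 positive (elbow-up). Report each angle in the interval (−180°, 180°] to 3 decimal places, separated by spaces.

wrist centre = target − a_3·(cos φ, sin φ) = (10.4866, -4.3624)
cos θ_2 = (128.9998−8²−5²)/(2·8·5) = 0.5000; θ_2 = 60.0002° (elbow-up)
β = atan2(-4.3624,10.4866) = -22.5869°; ψ = atan2(4.3301,10.5000) = 22.4110°
θ_1 = β − ψ = -44.9979°
θ_3 = φ − θ_1 − θ_2 = -150.0023° (wrapped to (-180°,180°])

-44.998 60.000 -150.002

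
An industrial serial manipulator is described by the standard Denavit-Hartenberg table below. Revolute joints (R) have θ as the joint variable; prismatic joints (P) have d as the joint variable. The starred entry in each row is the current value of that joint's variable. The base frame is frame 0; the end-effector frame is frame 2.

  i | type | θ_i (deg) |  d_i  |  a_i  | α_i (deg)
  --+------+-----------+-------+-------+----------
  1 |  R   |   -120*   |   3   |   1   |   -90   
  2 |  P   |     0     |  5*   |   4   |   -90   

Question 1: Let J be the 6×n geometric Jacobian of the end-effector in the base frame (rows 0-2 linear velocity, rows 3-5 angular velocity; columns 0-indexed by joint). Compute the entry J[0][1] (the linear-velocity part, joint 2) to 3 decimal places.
0.866

prismatic axis z_1 = (0.8660,-0.5000,0.0000)
J_v[:, 1] = z_1; J_ω[:, 1] = (0,0,0)
entry J[0][1] = 0.8660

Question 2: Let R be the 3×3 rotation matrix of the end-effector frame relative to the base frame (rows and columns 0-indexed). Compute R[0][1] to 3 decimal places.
End-effector y-axis (col 1 of R) = (-0.8660,0.5000,-0.0000)
R[0][1] = -0.8660

-0.866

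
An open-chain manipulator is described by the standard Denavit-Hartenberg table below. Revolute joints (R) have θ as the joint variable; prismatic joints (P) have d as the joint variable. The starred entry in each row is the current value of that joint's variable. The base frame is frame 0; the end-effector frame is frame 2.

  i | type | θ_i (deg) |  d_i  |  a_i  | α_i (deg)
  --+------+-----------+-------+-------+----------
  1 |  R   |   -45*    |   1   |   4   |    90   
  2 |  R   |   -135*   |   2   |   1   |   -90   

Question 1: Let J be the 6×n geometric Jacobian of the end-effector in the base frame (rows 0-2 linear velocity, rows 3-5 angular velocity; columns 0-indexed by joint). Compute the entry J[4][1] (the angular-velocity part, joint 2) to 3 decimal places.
axis z_1 = (-0.7071,-0.7071,0.0000); lever o_n−o_1 = (-1.9142,-0.9142,-0.7071)
cross product → J_v[:, 1] = (0.5000,-0.5000,-0.7071)
J_ω[:, 1] = z_1
entry J[4][1] = -0.7071

-0.707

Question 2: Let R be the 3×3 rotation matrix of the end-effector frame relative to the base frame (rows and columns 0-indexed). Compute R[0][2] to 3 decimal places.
End-effector z-axis (col 2 of R) = (0.5000,-0.5000,-0.7071)
R[0][2] = 0.5000

0.500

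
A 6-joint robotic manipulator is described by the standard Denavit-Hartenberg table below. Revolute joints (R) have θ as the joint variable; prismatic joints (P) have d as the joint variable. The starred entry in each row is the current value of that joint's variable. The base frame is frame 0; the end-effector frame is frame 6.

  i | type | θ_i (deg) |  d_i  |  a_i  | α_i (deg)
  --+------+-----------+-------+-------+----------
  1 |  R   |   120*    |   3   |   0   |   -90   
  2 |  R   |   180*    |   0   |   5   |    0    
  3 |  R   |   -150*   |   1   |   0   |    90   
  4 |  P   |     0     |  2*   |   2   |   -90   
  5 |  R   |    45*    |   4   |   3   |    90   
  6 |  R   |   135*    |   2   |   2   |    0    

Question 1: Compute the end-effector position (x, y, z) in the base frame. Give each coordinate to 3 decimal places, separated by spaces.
-5.592 -3.143 2.718

after link 1: o_1 = (0.0000, 0.0000, 3.0000)
after link 2: o_2 = (2.5000, -4.3301, 3.0000)
after link 3: o_3 = (1.6340, -4.8301, 3.0000)
after link 4: o_4 = (0.2679, -2.4641, 3.7321)
after link 5: o_5 = (-3.5844, -3.7917, 0.8343)
after link 6: o_6 = (-5.5920, -3.1427, 2.7179)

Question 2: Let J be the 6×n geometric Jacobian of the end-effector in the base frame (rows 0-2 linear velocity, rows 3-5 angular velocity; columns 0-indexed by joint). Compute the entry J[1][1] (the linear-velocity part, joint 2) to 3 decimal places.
axis z_1 = (-0.8660,-0.5000,0.0000); lever o_n−o_1 = (-5.5920,-3.1427,-0.2821)
cross product → J_v[:, 1] = (0.1410,-0.2443,-0.0743)
J_ω[:, 1] = z_1
entry J[1][1] = -0.2443

-0.244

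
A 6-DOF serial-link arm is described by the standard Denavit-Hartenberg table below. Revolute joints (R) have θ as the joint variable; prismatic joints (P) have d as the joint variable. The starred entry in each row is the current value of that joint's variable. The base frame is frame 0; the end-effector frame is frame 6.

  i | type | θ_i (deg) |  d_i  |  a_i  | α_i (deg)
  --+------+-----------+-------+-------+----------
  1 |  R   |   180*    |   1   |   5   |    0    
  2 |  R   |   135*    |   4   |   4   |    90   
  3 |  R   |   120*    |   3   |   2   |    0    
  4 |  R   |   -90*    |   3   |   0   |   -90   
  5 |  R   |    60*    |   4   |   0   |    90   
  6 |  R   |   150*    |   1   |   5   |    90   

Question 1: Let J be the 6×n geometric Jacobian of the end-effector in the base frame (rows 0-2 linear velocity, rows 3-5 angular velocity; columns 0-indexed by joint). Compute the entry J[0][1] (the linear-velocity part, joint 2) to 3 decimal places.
6.276

axis z_1 = (0.0000,0.0000,1.0000); lever o_n−o_1 = (-8.2201,-6.2756,10.7117)
cross product → J_v[:, 1] = (6.2756,-8.2201,0.0000)
J_ω[:, 1] = z_1
entry J[0][1] = 6.2756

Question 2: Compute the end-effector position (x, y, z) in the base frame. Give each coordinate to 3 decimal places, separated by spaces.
after link 1: o_1 = (-5.0000, 0.0000, 1.0000)
after link 2: o_2 = (-2.1716, -2.8284, 5.0000)
after link 3: o_3 = (-5.0000, -4.2426, 6.7321)
after link 4: o_4 = (-7.1213, -6.3640, 6.7321)
after link 5: o_5 = (-8.5355, -4.9497, 10.1962)
after link 6: o_6 = (-13.2201, -6.2756, 11.7117)

-13.220 -6.276 11.712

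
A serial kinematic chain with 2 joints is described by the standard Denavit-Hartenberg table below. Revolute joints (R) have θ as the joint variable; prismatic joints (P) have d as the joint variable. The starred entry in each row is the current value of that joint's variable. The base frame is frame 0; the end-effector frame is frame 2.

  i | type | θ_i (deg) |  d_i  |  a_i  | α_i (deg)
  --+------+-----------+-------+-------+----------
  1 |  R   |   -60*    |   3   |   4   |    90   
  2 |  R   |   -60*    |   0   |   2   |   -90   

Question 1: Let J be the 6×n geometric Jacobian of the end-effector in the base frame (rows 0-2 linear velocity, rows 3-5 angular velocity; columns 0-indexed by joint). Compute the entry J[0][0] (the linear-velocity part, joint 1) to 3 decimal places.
4.330

axis z_0 = ẑ; lever o_n−o_0 = (2.5000,-4.3301,1.2679)
cross product → J_v[:, 0] = (4.3301,2.5000,-0.0000)
J_ω[:, 0] = z_0
entry J[0][0] = 4.3301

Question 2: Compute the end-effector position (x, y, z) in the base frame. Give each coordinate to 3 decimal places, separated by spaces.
2.500 -4.330 1.268

after link 1: o_1 = (2.0000, -3.4641, 3.0000)
after link 2: o_2 = (2.5000, -4.3301, 1.2679)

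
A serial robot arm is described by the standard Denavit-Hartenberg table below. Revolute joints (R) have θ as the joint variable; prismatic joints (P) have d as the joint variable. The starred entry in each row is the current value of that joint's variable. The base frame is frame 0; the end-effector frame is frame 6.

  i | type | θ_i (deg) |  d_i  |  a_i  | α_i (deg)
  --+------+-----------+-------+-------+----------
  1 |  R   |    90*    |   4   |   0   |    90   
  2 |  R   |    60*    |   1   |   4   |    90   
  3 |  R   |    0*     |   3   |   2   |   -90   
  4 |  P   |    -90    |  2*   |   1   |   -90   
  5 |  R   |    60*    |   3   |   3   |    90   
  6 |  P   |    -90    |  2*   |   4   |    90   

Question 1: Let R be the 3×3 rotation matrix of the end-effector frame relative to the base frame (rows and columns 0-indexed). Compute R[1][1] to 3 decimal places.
End-effector y-axis (col 1 of R) = (0.5000,0.7500,-0.4330)
R[1][1] = 0.7500

0.750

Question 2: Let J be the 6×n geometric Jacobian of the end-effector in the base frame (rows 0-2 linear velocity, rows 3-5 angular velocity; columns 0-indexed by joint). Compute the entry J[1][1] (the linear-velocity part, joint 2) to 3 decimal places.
-0.714

axis z_1 = (1.0000,-0.0000,0.0000); lever o_n−o_1 = (1.4019,8.7631,0.7141)
cross product → J_v[:, 1] = (-0.0000,-0.7141,8.7631)
J_ω[:, 1] = z_1
entry J[1][1] = -0.7141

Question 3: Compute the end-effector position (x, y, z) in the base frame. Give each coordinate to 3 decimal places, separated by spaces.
1.402 8.763 4.714

after link 1: o_1 = (0.0000, 0.0000, 4.0000)
after link 2: o_2 = (1.0000, 2.0000, 7.4641)
after link 3: o_3 = (1.0000, 5.5981, 7.6962)
after link 4: o_4 = (3.0000, 6.4641, 7.1962)
after link 5: o_5 = (0.4019, 9.2631, 9.0442)
after link 6: o_6 = (1.4019, 8.7631, 4.7141)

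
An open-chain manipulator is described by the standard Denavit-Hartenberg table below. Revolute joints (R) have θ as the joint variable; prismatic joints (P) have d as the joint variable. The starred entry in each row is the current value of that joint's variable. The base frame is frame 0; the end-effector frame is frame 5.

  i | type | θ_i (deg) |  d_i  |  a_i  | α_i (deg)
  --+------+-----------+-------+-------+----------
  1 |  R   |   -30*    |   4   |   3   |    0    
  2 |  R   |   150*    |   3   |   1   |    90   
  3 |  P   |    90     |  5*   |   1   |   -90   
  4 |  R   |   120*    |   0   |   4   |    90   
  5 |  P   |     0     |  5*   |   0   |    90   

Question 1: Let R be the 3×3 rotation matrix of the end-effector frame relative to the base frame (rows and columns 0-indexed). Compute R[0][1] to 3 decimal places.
End-effector y-axis (col 1 of R) = (-0.4330,-0.2500,0.8660)
R[0][1] = -0.4330

-0.433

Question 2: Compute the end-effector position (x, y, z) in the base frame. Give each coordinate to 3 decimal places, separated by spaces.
1.263 -1.116 10.330

after link 1: o_1 = (2.5981, -1.5000, 4.0000)
after link 2: o_2 = (2.0981, -0.6340, 7.0000)
after link 3: o_3 = (6.4282, 1.8660, 8.0000)
after link 4: o_4 = (3.4282, 0.1340, 6.0000)
after link 5: o_5 = (1.2631, -1.1160, 10.3301)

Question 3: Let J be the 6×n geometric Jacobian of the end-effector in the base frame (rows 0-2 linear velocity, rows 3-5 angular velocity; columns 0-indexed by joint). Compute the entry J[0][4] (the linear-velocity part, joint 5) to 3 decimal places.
-0.433

prismatic axis z_4 = (-0.4330,-0.2500,0.8660)
J_v[:, 4] = z_4; J_ω[:, 4] = (0,0,0)
entry J[0][4] = -0.4330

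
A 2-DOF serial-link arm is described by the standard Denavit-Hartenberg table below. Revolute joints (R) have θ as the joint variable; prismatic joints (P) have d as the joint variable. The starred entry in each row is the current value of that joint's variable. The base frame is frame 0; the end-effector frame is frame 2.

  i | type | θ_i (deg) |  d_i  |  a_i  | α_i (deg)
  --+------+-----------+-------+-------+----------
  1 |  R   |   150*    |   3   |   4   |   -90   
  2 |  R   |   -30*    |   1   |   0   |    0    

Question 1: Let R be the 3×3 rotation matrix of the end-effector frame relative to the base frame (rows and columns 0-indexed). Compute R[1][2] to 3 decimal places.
-0.866

End-effector z-axis (col 2 of R) = (-0.5000,-0.8660,0.0000)
R[1][2] = -0.8660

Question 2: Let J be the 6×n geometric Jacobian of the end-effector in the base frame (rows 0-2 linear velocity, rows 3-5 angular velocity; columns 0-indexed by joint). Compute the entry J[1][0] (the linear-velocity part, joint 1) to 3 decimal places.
axis z_0 = ẑ; lever o_n−o_0 = (-3.9641,1.1340,3.0000)
cross product → J_v[:, 0] = (-1.1340,-3.9641,0.0000)
J_ω[:, 0] = z_0
entry J[1][0] = -3.9641

-3.964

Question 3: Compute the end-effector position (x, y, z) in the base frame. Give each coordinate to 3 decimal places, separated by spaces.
-3.964 1.134 3.000

after link 1: o_1 = (-3.4641, 2.0000, 3.0000)
after link 2: o_2 = (-3.9641, 1.1340, 3.0000)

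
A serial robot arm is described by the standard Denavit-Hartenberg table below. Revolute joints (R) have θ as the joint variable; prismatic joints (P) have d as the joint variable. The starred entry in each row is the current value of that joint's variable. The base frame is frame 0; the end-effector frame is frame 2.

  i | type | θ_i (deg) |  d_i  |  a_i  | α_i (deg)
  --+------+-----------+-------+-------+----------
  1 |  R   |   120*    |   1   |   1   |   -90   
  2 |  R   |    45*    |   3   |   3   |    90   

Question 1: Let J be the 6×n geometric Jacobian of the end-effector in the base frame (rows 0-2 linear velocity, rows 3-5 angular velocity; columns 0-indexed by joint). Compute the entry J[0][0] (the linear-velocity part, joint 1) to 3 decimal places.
axis z_0 = ẑ; lever o_n−o_0 = (-4.1587,1.2031,-1.1213)
cross product → J_v[:, 0] = (-1.2031,-4.1587,0.0000)
J_ω[:, 0] = z_0
entry J[0][0] = -1.2031

-1.203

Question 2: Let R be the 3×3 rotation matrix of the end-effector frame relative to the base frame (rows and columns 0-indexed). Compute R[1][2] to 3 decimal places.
0.612

End-effector z-axis (col 2 of R) = (-0.3536,0.6124,0.7071)
R[1][2] = 0.6124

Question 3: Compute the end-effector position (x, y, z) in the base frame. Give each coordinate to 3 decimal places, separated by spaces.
after link 1: o_1 = (-0.5000, 0.8660, 1.0000)
after link 2: o_2 = (-4.1587, 1.2031, -1.1213)

-4.159 1.203 -1.121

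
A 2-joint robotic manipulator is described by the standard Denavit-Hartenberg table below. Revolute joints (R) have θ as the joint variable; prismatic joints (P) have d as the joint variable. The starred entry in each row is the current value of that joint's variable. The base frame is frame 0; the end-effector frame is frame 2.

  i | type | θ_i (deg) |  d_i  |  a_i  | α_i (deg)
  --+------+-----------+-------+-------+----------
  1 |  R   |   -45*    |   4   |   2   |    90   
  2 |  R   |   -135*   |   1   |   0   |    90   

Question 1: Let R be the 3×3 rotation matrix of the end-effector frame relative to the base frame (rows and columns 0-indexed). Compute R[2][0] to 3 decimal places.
-0.707

End-effector x-axis (col 0 of R) = (-0.5000,0.5000,-0.7071)
R[2][0] = -0.7071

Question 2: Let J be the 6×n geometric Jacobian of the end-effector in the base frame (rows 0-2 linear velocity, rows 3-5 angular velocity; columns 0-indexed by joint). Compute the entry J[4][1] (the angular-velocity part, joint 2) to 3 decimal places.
-0.707

axis z_1 = (-0.7071,-0.7071,0.0000); lever o_n−o_1 = (-0.7071,-0.7071,0.0000)
cross product → J_v[:, 1] = (0.0000,-0.0000,-0.0000)
J_ω[:, 1] = z_1
entry J[4][1] = -0.7071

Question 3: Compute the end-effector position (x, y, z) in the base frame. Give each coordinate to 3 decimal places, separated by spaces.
after link 1: o_1 = (1.4142, -1.4142, 4.0000)
after link 2: o_2 = (0.7071, -2.1213, 4.0000)

0.707 -2.121 4.000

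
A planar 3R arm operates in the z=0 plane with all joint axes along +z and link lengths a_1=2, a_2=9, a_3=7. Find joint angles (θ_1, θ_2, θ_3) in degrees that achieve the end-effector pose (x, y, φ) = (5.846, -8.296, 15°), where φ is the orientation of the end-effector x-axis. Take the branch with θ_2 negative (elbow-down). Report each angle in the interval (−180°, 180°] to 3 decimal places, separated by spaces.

-45.009 -59.992 120.001

wrist centre = target − a_3·(cos φ, sin φ) = (-0.9155, -10.1077)
cos θ_2 = (103.0044−2²−9²)/(2·2·9) = 0.5001; θ_2 = -59.9920° (elbow-down)
β = atan2(-10.1077,-0.9155) = -95.1753°; ψ = atan2(-7.7936,6.5011) = -50.1665°
θ_1 = β − ψ = -45.0088°
θ_3 = φ − θ_1 − θ_2 = 120.0007° (wrapped to (-180°,180°])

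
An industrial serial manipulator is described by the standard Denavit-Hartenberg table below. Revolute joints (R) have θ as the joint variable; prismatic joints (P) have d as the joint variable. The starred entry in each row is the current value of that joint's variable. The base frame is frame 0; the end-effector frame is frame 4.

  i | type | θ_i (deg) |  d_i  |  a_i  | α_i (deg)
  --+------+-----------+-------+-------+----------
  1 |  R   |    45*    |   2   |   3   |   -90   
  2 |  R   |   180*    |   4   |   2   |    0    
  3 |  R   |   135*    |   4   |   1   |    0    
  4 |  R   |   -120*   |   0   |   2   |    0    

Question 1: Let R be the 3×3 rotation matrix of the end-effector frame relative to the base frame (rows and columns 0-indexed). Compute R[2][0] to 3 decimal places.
0.259

End-effector x-axis (col 0 of R) = (-0.6830,-0.6830,0.2588)
R[2][0] = 0.2588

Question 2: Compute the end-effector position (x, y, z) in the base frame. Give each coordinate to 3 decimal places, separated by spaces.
after link 1: o_1 = (2.1213, 2.1213, 2.0000)
after link 2: o_2 = (-2.1213, 3.5355, 2.0000)
after link 3: o_3 = (-4.4497, 6.8640, 2.7071)
after link 4: o_4 = (-5.8158, 5.4979, 3.2247)

-5.816 5.498 3.225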